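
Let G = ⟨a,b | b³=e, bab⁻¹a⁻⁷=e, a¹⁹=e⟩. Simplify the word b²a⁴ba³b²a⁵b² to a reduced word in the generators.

Multiply left to right, reducing at each step:
  (b²) · a⁴ = a⁶b²
  (a⁶b²) · b = a⁶
  (a⁶) · a³ = a⁹
  (a⁹) · b² = a⁹b²
  (a⁹b²) · a⁵ = a⁷b²
  (a⁷b²) · b² = a⁷b

Answer: a⁷b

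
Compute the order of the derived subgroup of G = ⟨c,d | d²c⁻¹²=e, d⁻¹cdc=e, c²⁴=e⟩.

G' = [G, G] is generated by all commutators. The generator-pair commutators are: [c, d] = c².
The subgroup they normally generate is {e, c², c⁴, c⁶, c⁸, c¹⁰, c¹², c¹⁴, c¹⁶, c¹⁸, c²⁰, c²²}, of order 12.
Check: |G/G'| = 48/12 = 4 is the order of the abelianisation.

Answer: 12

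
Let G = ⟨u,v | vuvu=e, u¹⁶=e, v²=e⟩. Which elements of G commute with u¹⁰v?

⟨u¹⁰v⟩ ⊆ C_G(u¹⁰v) since powers of u¹⁰v commute with u¹⁰v; so |C_G(u¹⁰v)| ≥ |⟨u¹⁰v⟩| = 2.
By orbit–stabilizer, |C_G(u¹⁰v)| = |G| / |conj. class of u¹⁰v| = 32 / 8 = 4.
The 4 elements commuting with u¹⁰v are {e, u⁸, u²v, u¹⁰v}.

Answer: {e, u⁸, u²v, u¹⁰v}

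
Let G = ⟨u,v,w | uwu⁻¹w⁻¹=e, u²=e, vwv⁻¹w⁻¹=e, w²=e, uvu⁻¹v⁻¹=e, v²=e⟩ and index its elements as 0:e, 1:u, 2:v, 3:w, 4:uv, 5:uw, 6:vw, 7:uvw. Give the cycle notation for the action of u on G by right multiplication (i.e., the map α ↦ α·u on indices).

(0 1)(2 4)(3 5)(6 7)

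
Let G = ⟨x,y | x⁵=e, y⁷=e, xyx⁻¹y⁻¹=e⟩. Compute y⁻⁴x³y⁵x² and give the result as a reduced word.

Multiply left to right, reducing at each step:
  (y³) · x³ = x³y³
  (x³y³) · y⁵ = x³y
  (x³y) · x² = y

Answer: y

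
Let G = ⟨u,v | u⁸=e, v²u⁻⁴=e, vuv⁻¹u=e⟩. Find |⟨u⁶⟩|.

|⟨u⁶⟩| equals the order of u⁶. Compute successive powers until reaching e:
  (u⁶)¹ = u⁶, (u⁶)² = u⁴, (u⁶)³ = u², (u⁶)⁴ = e.
The smallest positive k with (u⁶)ᵏ = e is 4, so |⟨u⁶⟩| = 4.

Answer: 4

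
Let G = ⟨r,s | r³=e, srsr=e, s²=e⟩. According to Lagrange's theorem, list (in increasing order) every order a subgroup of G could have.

|G| = 6 = 2 · 3. By Lagrange's theorem the order of any subgroup divides 6; the divisors of 6 are 1, 2, 3, 6.

Answer: 1, 2, 3, 6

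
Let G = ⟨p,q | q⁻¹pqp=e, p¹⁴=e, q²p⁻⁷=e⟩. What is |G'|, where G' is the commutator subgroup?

G' = [G, G] is generated by all commutators. The generator-pair commutators are: [p, q] = p².
The subgroup they normally generate is {e, p², p⁴, p⁶, p⁸, p¹⁰, p¹²}, of order 7.
Check: |G/G'| = 28/7 = 4 is the order of the abelianisation.

Answer: 7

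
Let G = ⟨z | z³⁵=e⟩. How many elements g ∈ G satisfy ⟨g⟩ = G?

G is cyclic of order 35. An element generates G iff its order is 35, and a cyclic group of order 35 has exactly φ(35) = 24 such elements.

Answer: 24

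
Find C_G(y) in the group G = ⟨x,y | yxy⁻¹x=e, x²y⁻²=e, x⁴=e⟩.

⟨y⟩ ⊆ C_G(y) since powers of y commute with y; so |C_G(y)| ≥ |⟨y⟩| = 4.
By orbit–stabilizer, |C_G(y)| = |G| / |conj. class of y| = 8 / 2 = 4.
The 4 elements commuting with y are {e, x², y, y⁻¹}.

Answer: {e, x², y, y⁻¹}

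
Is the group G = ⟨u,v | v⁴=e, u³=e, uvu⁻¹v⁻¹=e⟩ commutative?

Each pair of generators commutes: u·v = uv = v·u. Since the generators pairwise commute, every element of G commutes with every other, so G is abelian.

Answer: Yes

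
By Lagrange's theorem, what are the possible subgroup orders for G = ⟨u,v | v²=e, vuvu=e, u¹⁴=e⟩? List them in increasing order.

|G| = 28 = 2² · 7. By Lagrange's theorem the order of any subgroup divides 28; the divisors of 28 are 1, 2, 4, 7, 14, 28.

Answer: 1, 2, 4, 7, 14, 28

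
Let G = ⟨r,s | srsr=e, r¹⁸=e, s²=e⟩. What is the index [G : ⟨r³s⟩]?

First find ord(r³s) by computing successive powers:
  (r³s)¹ = r³s, (r³s)² = e.
So |⟨r³s⟩| = ord(r³s) = 2. With |G| = 36, by Lagrange [G : ⟨r³s⟩] = 36/2 = 18.

Answer: 18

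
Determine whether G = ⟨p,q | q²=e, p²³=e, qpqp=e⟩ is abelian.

p·q = pq but q·p = p²²q, so p·q ≠ q·p and G is not abelian.

Answer: No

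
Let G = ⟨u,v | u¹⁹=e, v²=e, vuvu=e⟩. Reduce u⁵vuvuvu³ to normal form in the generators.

Multiply left to right, reducing at each step:
  (u⁵) · v = u⁵v
  (u⁵v) · u = u⁴v
  (u⁴v) · v = u⁴
  (u⁴) · u = u⁵
  (u⁵) · v = u⁵v
  (u⁵v) · u³ = u²v

Answer: u²v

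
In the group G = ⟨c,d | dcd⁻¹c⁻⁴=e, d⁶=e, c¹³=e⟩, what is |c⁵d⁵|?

Compute successive powers until reaching e:
  (c⁵d⁵)¹ = c⁵d⁵, (c⁵d⁵)² = c³d⁴, (c⁵d⁵)³ = c⁹d³, (c⁵d⁵)⁴ = c⁴d², (c⁵d⁵)⁵ = c⁶d, (c⁵d⁵)⁶ = e.
The smallest positive k with (c⁵d⁵)ᵏ = e is 6.

Answer: 6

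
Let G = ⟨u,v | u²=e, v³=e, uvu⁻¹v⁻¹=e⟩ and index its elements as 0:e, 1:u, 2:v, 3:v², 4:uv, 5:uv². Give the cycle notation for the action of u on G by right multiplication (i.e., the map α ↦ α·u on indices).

(0 1)(2 4)(3 5)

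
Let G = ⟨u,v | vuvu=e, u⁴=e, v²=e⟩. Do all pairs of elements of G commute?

u·v = uv but v·u = u³v, so u·v ≠ v·u and G is not abelian.

Answer: No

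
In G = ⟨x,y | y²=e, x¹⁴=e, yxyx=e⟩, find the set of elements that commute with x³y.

⟨x³y⟩ ⊆ C_G(x³y) since powers of x³y commute with x³y; so |C_G(x³y)| ≥ |⟨x³y⟩| = 2.
By orbit–stabilizer, |C_G(x³y)| = |G| / |conj. class of x³y| = 28 / 7 = 4.
The 4 elements commuting with x³y are {e, x⁷, x³y, x¹⁰y}.

Answer: {e, x⁷, x³y, x¹⁰y}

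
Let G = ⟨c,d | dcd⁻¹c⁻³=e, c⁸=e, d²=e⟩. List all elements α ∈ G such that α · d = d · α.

⟨d⟩ ⊆ C_G(d) since powers of d commute with d; so |C_G(d)| ≥ |⟨d⟩| = 2.
By orbit–stabilizer, |C_G(d)| = |G| / |conj. class of d| = 16 / 4 = 4.
The 4 elements commuting with d are {e, c⁴, d, c⁴d}.

Answer: {e, c⁴, d, c⁴d}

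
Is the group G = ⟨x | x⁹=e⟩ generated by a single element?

|G| = 9. The element x has order 9 (its powers give 9 distinct elements), so ⟨x⟩ = G and G is cyclic.

Answer: Yes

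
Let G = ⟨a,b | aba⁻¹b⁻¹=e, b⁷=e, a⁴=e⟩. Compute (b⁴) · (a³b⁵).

Compute (b⁴) · (a³b⁵) by multiplying left to right and reducing via the relations at each step:
  (b⁴) · a³ = a³b⁴
  (a³b⁴) · b⁵ = a³b²

Answer: a³b²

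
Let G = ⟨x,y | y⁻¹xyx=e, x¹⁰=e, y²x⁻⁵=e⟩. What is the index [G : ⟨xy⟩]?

First find ord(xy) by computing successive powers:
  (xy)¹ = xy, (xy)² = x⁵, (xy)³ = xy⁻¹, (xy)⁴ = e.
So |⟨xy⟩| = ord(xy) = 4. With |G| = 20, by Lagrange [G : ⟨xy⟩] = 20/4 = 5.

Answer: 5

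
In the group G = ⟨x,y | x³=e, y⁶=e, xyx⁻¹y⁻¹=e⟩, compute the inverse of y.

The order of y is 6 (smallest k with yᵏ = e), so y⁻¹ = y⁵ = y⁵.
Check: y · (y⁵) → y · y⁵ = e, giving e as required.

Answer: y⁵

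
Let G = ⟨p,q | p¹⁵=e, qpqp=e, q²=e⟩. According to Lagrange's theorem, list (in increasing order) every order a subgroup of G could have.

|G| = 30 = 2 · 3 · 5. By Lagrange's theorem the order of any subgroup divides 30; the divisors of 30 are 1, 2, 3, 5, 6, 10, 15, 30.

Answer: 1, 2, 3, 5, 6, 10, 15, 30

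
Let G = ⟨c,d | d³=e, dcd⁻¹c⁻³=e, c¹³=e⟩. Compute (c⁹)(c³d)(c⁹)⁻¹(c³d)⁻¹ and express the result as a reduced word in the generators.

[(c⁹), (c³d)] = (c⁹)·(c³d)·(c⁹)⁻¹·(c³d)⁻¹.
  (c⁹) · (c³d) = c¹²d
  (c¹²d) · (c⁴) = c¹¹d
  (c¹¹d) · (c¹²d²) = c⁸

Answer: c⁸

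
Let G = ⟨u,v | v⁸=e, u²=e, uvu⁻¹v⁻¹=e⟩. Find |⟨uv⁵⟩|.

|⟨uv⁵⟩| equals the order of uv⁵. Compute successive powers until reaching e:
  (uv⁵)¹ = uv⁵, (uv⁵)² = v², (uv⁵)³ = uv⁷, (uv⁵)⁴ = v⁴, (uv⁵)⁵ = uv, (uv⁵)⁶ = v⁶, (uv⁵)⁷ = uv³, (uv⁵)⁸ = e.
The smallest positive k with (uv⁵)ᵏ = e is 8, so |⟨uv⁵⟩| = 8.

Answer: 8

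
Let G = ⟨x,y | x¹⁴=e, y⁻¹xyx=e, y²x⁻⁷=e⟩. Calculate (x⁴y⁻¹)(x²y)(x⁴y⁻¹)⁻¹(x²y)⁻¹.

[(x⁴y⁻¹), (x²y)] = (x⁴y⁻¹)·(x²y)·(x⁴y⁻¹)⁻¹·(x²y)⁻¹.
  (x⁴y⁻¹) · (x²y) = x²
  (x²) · (x⁴y) = x⁶y
  (x⁶y) · (x²y⁻¹) = x⁴

Answer: x⁴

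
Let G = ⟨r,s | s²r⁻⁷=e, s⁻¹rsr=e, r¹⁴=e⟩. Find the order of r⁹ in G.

Compute successive powers until reaching e:
  (r⁹)¹ = r⁹, (r⁹)² = r⁴, (r⁹)³ = r¹³, (r⁹)⁴ = r⁸, (r⁹)⁵ = r³, (r⁹)⁶ = r¹², (r⁹)⁷ = r⁷, (r⁹)⁸ = r², (r⁹)⁹ = r¹¹, (r⁹)¹⁰ = r⁶, (r⁹)¹¹ = r, (r⁹)¹² = r¹⁰, (r⁹)¹³ = r⁵, (r⁹)¹⁴ = e.
The smallest positive k with (r⁹)ᵏ = e is 14.

Answer: 14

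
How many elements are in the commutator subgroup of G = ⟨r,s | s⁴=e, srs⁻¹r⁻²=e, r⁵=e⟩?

G' = [G, G] is generated by all commutators. The generator-pair commutators are: [r, s] = r⁴.
The subgroup they normally generate is {e, r, r², r³, r⁴}, of order 5.
Check: |G/G'| = 20/5 = 4 is the order of the abelianisation.

Answer: 5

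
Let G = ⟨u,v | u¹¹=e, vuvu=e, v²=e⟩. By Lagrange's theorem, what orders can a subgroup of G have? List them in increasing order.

|G| = 22 = 2 · 11. By Lagrange's theorem the order of any subgroup divides 22; the divisors of 22 are 1, 2, 11, 22.

Answer: 1, 2, 11, 22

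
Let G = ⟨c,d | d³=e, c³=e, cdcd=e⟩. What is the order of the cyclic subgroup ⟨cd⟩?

|⟨cd⟩| equals the order of cd. Compute successive powers until reaching e:
  (cd)¹ = cd, (cd)² = e.
The smallest positive k with (cd)ᵏ = e is 2, so |⟨cd⟩| = 2.

Answer: 2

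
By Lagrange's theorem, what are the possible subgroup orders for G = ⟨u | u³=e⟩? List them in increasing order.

|G| = 3 = 3. By Lagrange's theorem the order of any subgroup divides 3; the divisors of 3 are 1, 3.

Answer: 1, 3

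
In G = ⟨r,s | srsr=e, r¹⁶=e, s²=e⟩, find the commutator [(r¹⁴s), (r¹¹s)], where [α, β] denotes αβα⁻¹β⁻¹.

[(r¹⁴s), (r¹¹s)] = (r¹⁴s)·(r¹¹s)·(r¹⁴s)⁻¹·(r¹¹s)⁻¹.
  (r¹⁴s) · (r¹¹s) = r³
  (r³) · (r¹⁴s) = rs
  (rs) · (r¹¹s) = r⁶

Answer: r⁶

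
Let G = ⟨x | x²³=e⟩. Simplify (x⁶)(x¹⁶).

Compute (x⁶) · (x¹⁶) by multiplying left to right and reducing via the relations at each step:
  (x⁶) · x¹⁶ = x²²

Answer: x²²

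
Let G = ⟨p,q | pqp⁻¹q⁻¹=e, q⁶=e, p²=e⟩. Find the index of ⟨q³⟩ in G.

First find ord(q³) by computing successive powers:
  (q³)¹ = q³, (q³)² = e.
So |⟨q³⟩| = ord(q³) = 2. With |G| = 12, by Lagrange [G : ⟨q³⟩] = 12/2 = 6.

Answer: 6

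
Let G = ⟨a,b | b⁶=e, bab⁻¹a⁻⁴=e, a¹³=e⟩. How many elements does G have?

Enumerate words in the generators, reducing via the relations: the distinct elements are
  {a, b, e, ab, a², a³, a⁴, a⁵, a⁶, a⁷, a⁸, a⁹, b², b³, b⁴, b⁵, ab², ab³, ab⁴, ab⁵, a²b, a³b, a¹², a¹¹, a¹⁰, a⁴b, a⁵b, a⁶b, a⁷b, a⁸b, a⁹b, a²b², a²b³, a²b⁴, a²b⁵, a³b², a³b³, a³b⁴, a³b⁵, a¹²b, a¹¹b, a¹⁰b, a⁴b², a⁴b³, a⁴b⁴, a⁴b⁵, a⁵b², a⁵b³, a⁵b⁴, a⁵b⁵, a⁶b², a⁶b³, a⁶b⁴, a⁶b⁵, a⁷b², a⁷b³, a⁷b⁴, a⁷b⁵, a⁸b², a⁸b³, a⁸b⁴, a⁸b⁵, a⁹b², a⁹b³, a⁹b⁴, a⁹b⁵, a¹²b², a¹²b³, a¹²b⁴, a¹²b⁵, a¹¹b², a¹¹b³, a¹¹b⁴, a¹¹b⁵, a¹⁰b², a¹⁰b³, a¹⁰b⁴, a¹⁰b⁵}.
No further products give new elements, so |G| = 78.

Answer: 78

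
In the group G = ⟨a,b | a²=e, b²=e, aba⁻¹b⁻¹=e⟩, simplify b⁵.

Compute successive powers of b, reducing at each step:
  b²: b · b = e
  b³: e · b = b
  b⁴: b · b = e
  b⁵: e · b = b

Answer: b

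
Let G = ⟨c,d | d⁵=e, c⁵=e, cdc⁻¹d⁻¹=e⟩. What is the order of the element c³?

Compute successive powers until reaching e:
  (c³)¹ = c³, (c³)² = c, (c³)³ = c⁴, (c³)⁴ = c², (c³)⁵ = e.
The smallest positive k with (c³)ᵏ = e is 5.

Answer: 5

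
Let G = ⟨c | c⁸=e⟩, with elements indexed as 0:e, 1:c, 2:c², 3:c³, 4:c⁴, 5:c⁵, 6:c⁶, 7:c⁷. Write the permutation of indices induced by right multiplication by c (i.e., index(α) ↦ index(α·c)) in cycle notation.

(0 1 2 3 4 5 6 7)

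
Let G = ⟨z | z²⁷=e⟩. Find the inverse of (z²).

The order of (z²) is 27 (smallest k with (z²)ᵏ = e), so (z²)⁻¹ = (z²)²⁶ = z²⁵.
Check: (z²) · (z²⁵) → (z²) · z²⁵ = e, giving e as required.

Answer: z²⁵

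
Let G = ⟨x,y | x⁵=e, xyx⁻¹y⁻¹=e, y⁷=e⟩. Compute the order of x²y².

Compute successive powers until reaching e:
  (x²y²)¹ = x²y², (x²y²)² = x⁴y⁴, (x²y²)³ = xy⁶, (x²y²)⁴ = x³y, (x²y²)⁵ = y³, (x²y²)⁶ = x²y⁵, (x²y²)⁷ = x⁴, (x²y²)⁸ = xy², (x²y²)⁹ = x³y⁴, (x²y²)¹⁰ = y⁶, (x²y²)¹¹ = x²y, (x²y²)¹² = x⁴y³, (x²y²)¹³ = xy⁵, (x²y²)¹⁴ = x³, (x²y²)¹⁵ = y², (x²y²)¹⁶ = x²y⁴, (x²y²)¹⁷ = x⁴y⁶, (x²y²)¹⁸ = xy, (x²y²)¹⁹ = x³y³, (x²y²)²⁰ = y⁵, (x²y²)²¹ = x², (x²y²)²² = x⁴y², (x²y²)²³ = xy⁴, (x²y²)²⁴ = x³y⁶, (x²y²)²⁵ = y, (x²y²)²⁶ = x²y³, (x²y²)²⁷ = x⁴y⁵, (x²y²)²⁸ = x, (x²y²)²⁹ = x³y², (x²y²)³⁰ = y⁴, (x²y²)³¹ = x²y⁶, (x²y²)³² = x⁴y, (x²y²)³³ = xy³, (x²y²)³⁴ = x³y⁵, (x²y²)³⁵ = e.
The smallest positive k with (x²y²)ᵏ = e is 35.

Answer: 35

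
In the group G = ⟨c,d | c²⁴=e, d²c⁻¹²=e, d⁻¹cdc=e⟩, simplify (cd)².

Compute successive powers of (cd), reducing at each step:
  (cd)²: (cd) · c = d;   d · d = c¹²

Answer: c¹²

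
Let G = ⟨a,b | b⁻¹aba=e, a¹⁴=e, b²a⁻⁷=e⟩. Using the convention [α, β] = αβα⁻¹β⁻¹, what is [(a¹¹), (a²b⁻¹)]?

[(a¹¹), (a²b⁻¹)] = (a¹¹)·(a²b⁻¹)·(a¹¹)⁻¹·(a²b⁻¹)⁻¹.
  (a¹¹) · (a²b⁻¹) = a⁶b
  (a⁶b) · (a³) = a³b
  (a³b) · (a²b) = a⁸

Answer: a⁸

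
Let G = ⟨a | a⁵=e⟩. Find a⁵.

Compute successive powers of a, reducing at each step:
  a²: a · a = a²
  a³: (a²) · a = a³
  a⁴: (a³) · a = a⁴
  a⁵: (a⁴) · a = e

Answer: e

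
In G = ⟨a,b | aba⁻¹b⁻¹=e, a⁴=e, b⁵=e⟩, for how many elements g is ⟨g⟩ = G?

G is cyclic of order 20. An element generates G iff its order is 20, and a cyclic group of order 20 has exactly φ(20) = 8 such elements.

Answer: 8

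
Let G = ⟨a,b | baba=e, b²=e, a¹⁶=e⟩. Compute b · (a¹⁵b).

Compute b · (a¹⁵b) by multiplying left to right and reducing via the relations at each step:
  b · a¹⁵ = ab
  (ab) · b = a

Answer: a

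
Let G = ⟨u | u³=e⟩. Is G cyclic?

|G| = 3. The element u has order 3 (its powers give 3 distinct elements), so ⟨u⟩ = G and G is cyclic.

Answer: Yes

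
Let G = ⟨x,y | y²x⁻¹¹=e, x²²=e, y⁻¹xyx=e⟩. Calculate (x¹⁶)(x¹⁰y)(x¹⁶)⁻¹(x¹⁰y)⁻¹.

[(x¹⁶), (x¹⁰y)] = (x¹⁶)·(x¹⁰y)·(x¹⁶)⁻¹·(x¹⁰y)⁻¹.
  (x¹⁶) · (x¹⁰y) = x⁴y
  (x⁴y) · (x⁶) = x⁹y⁻¹
  (x⁹y⁻¹) · (x¹⁰y⁻¹) = x¹⁰

Answer: x¹⁰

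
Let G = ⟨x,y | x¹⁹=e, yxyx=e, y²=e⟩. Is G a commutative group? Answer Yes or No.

x·y = xy but y·x = x¹⁸y, so x·y ≠ y·x and G is not abelian.

Answer: No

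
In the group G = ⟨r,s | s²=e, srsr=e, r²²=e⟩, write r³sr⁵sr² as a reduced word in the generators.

Multiply left to right, reducing at each step:
  (r³) · s = r³s
  (r³s) · r⁵ = r²⁰s
  (r²⁰s) · s = r²⁰
  (r²⁰) · r² = e

Answer: e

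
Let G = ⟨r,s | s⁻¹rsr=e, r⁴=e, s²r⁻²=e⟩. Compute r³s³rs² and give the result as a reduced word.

Multiply left to right, reducing at each step:
  (r³) · s³ = rs
  (rs) · r = s
  s · s² = s⁻¹

Answer: s⁻¹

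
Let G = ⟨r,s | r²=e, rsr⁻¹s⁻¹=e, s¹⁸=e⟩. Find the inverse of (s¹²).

The order of (s¹²) is 3 (smallest k with (s¹²)ᵏ = e), so (s¹²)⁻¹ = (s¹²)² = s⁶.
Check: (s¹²) · (s⁶) → (s¹²) · s⁶ = e, giving e as required.

Answer: s⁶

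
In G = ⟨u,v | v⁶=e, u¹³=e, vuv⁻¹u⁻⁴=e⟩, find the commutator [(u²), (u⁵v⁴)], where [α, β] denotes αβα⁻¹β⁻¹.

[(u²), (u⁵v⁴)] = (u²)·(u⁵v⁴)·(u²)⁻¹·(u⁵v⁴)⁻¹.
  (u²) · (u⁵v⁴) = u⁷v⁴
  (u⁷v⁴) · (u¹¹) = u²v⁴
  (u²v⁴) · (u¹¹v²) = u¹⁰

Answer: u¹⁰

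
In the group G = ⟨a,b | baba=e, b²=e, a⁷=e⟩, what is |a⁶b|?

Compute successive powers until reaching e:
  (a⁶b)¹ = a⁶b, (a⁶b)² = e.
The smallest positive k with (a⁶b)ᵏ = e is 2.

Answer: 2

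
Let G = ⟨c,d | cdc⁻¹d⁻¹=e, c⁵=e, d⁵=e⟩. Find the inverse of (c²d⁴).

The order of (c²d⁴) is 5 (smallest k with (c²d⁴)ᵏ = e), so (c²d⁴)⁻¹ = (c²d⁴)⁴ = c³d.
Check: (c²d⁴) · (c³d) → (c²d⁴) · c³ = d⁴;   (d⁴) · d = e, giving e as required.

Answer: c³d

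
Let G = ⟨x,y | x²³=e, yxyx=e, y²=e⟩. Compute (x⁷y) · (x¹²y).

Compute (x⁷y) · (x¹²y) by multiplying left to right and reducing via the relations at each step:
  (x⁷y) · x¹² = x¹⁸y
  (x¹⁸y) · y = x¹⁸

Answer: x¹⁸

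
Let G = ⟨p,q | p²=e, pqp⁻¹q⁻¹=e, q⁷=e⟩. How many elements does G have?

Enumerate words in the generators, reducing via the relations: the distinct elements are
  {e, p, q, pq, q², q³, q⁴, q⁵, q⁶, pq², pq³, pq⁴, pq⁵, pq⁶}.
No further products give new elements, so |G| = 14.

Answer: 14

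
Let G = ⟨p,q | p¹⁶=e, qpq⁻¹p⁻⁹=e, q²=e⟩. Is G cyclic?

Every cyclic group is abelian. But p·q = pq while q·p = p⁹q, so p·q ≠ q·p and G is not abelian. Hence G is not cyclic.

Answer: No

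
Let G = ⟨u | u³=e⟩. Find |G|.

G is generated by a single element, so G is cyclic. The relator gives u³ = e and no smaller power is forced to be e, so the 3 powers {e, u, u²} are distinct. Hence |G| = 3.

Answer: 3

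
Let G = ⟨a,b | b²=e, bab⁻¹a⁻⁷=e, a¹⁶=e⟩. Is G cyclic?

Every cyclic group is abelian. But a·b = ab while b·a = a⁷b, so a·b ≠ b·a and G is not abelian. Hence G is not cyclic.

Answer: No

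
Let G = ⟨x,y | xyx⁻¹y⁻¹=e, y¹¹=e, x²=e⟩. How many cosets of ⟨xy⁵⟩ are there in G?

First find ord(xy⁵) by computing successive powers:
  (xy⁵)¹ = xy⁵, (xy⁵)² = y¹⁰, (xy⁵)³ = xy⁴, (xy⁵)⁴ = y⁹, (xy⁵)⁵ = xy³, (xy⁵)⁶ = y⁸, (xy⁵)⁷ = xy², (xy⁵)⁸ = y⁷, (xy⁵)⁹ = xy, (xy⁵)¹⁰ = y⁶, (xy⁵)¹¹ = x, (xy⁵)¹² = y⁵, (xy⁵)¹³ = xy¹⁰, (xy⁵)¹⁴ = y⁴, (xy⁵)¹⁵ = xy⁹, (xy⁵)¹⁶ = y³, (xy⁵)¹⁷ = xy⁸, (xy⁵)¹⁸ = y², (xy⁵)¹⁹ = xy⁷, (xy⁵)²⁰ = y, (xy⁵)²¹ = xy⁶, (xy⁵)²² = e.
So |⟨xy⁵⟩| = ord(xy⁵) = 22. With |G| = 22, by Lagrange [G : ⟨xy⁵⟩] = 22/22 = 1.

Answer: 1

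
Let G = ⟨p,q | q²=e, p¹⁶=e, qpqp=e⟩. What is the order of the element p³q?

Compute successive powers until reaching e:
  (p³q)¹ = p³q, (p³q)² = e.
The smallest positive k with (p³q)ᵏ = e is 2.

Answer: 2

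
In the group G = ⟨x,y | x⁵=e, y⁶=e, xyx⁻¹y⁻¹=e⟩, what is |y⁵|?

Compute successive powers until reaching e:
  (y⁵)¹ = y⁵, (y⁵)² = y⁴, (y⁵)³ = y³, (y⁵)⁴ = y², (y⁵)⁵ = y, (y⁵)⁶ = e.
The smallest positive k with (y⁵)ᵏ = e is 6.

Answer: 6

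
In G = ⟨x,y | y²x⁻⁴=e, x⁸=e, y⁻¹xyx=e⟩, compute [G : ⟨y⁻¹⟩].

First find ord(y⁻¹) by computing successive powers:
  (y⁻¹)¹ = y⁻¹, (y⁻¹)² = x⁴, (y⁻¹)³ = y, (y⁻¹)⁴ = e.
So |⟨y⁻¹⟩| = ord(y⁻¹) = 4. With |G| = 16, by Lagrange [G : ⟨y⁻¹⟩] = 16/4 = 4.

Answer: 4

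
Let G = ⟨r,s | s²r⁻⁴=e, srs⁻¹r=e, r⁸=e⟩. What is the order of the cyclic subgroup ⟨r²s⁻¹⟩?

|⟨r²s⁻¹⟩| equals the order of r²s⁻¹. Compute successive powers until reaching e:
  (r²s⁻¹)¹ = r²s⁻¹, (r²s⁻¹)² = r⁴, (r²s⁻¹)³ = r²s, (r²s⁻¹)⁴ = e.
The smallest positive k with (r²s⁻¹)ᵏ = e is 4, so |⟨r²s⁻¹⟩| = 4.

Answer: 4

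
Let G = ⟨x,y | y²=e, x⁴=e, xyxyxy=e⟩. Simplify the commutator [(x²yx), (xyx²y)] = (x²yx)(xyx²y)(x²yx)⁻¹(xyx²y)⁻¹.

[(x²yx), (xyx²y)] = (x²yx)·(xyx²y)·(x²yx)⁻¹·(xyx²y)⁻¹.
  (x²yx) · (xyx²y) = yx²
  (yx²) · (x³yx²) = x³yx
  (x³yx) · (xyx²y) = xyx²

Answer: xyx²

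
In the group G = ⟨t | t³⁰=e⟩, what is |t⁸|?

Compute successive powers until reaching e:
  (t⁸)¹ = t⁸, (t⁸)² = t¹⁶, (t⁸)³ = t²⁴, (t⁸)⁴ = t², (t⁸)⁵ = t¹⁰, (t⁸)⁶ = t¹⁸, (t⁸)⁷ = t²⁶, (t⁸)⁸ = t⁴, (t⁸)⁹ = t¹², (t⁸)¹⁰ = t²⁰, (t⁸)¹¹ = t²⁸, (t⁸)¹² = t⁶, (t⁸)¹³ = t¹⁴, (t⁸)¹⁴ = t²², (t⁸)¹⁵ = e.
The smallest positive k with (t⁸)ᵏ = e is 15.

Answer: 15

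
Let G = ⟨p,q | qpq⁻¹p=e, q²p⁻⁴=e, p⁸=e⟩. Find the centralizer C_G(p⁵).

⟨p⁵⟩ ⊆ C_G(p⁵) since powers of p⁵ commute with p⁵; so |C_G(p⁵)| ≥ |⟨p⁵⟩| = 8.
By orbit–stabilizer, |C_G(p⁵)| = |G| / |conj. class of p⁵| = 16 / 2 = 8.
The 8 elements commuting with p⁵ are {e, p, p², p³, p⁴, p⁵, p⁶, p⁷}.

Answer: {e, p, p², p³, p⁴, p⁵, p⁶, p⁷}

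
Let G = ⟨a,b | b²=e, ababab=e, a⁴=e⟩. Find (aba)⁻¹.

The order of (aba) is 4 (smallest k with (aba)ᵏ = e), so (aba)⁻¹ = (aba)³ = a³ba³.
Check: (aba) · (a³ba³) → (aba) · a³ = ab;   (ab) · b = a;   a · a³ = e, giving e as required.

Answer: a³ba³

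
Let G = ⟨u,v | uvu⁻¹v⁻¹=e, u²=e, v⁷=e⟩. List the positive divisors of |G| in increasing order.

|G| = 14 = 2 · 7. By Lagrange's theorem the order of any subgroup divides 14; the divisors of 14 are 1, 2, 7, 14.

Answer: 1, 2, 7, 14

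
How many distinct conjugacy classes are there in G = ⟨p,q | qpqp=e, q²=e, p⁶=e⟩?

The conjugacy classes (representative and size) are:
  [e] (size 1), [p⁵] (size 2), [p⁴] (size 2), [p³] (size 1), [q] (size 3), [p³q] (size 3).
Class equation: 1 + 2 + 2 + 1 + 3 + 3 = 12 = |G|. So G has 6 conjugacy classes.

Answer: 6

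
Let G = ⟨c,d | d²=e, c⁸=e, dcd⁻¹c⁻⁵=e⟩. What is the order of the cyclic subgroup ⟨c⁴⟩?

|⟨c⁴⟩| equals the order of c⁴. Compute successive powers until reaching e:
  (c⁴)¹ = c⁴, (c⁴)² = e.
The smallest positive k with (c⁴)ᵏ = e is 2, so |⟨c⁴⟩| = 2.

Answer: 2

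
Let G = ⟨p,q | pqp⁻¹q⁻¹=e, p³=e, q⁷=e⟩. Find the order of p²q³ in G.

Compute successive powers until reaching e:
  (p²q³)¹ = p²q³, (p²q³)² = pq⁶, (p²q³)³ = q², (p²q³)⁴ = p²q⁵, (p²q³)⁵ = pq, (p²q³)⁶ = q⁴, (p²q³)⁷ = p², (p²q³)⁸ = pq³, (p²q³)⁹ = q⁶, (p²q³)¹⁰ = p²q², (p²q³)¹¹ = pq⁵, (p²q³)¹² = q, (p²q³)¹³ = p²q⁴, (p²q³)¹⁴ = p, (p²q³)¹⁵ = q³, (p²q³)¹⁶ = p²q⁶, (p²q³)¹⁷ = pq², (p²q³)¹⁸ = q⁵, (p²q³)¹⁹ = p²q, (p²q³)²⁰ = pq⁴, (p²q³)²¹ = e.
The smallest positive k with (p²q³)ᵏ = e is 21.

Answer: 21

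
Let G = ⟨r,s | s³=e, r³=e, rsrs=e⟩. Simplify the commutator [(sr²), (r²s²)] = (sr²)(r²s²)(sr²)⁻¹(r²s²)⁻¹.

[(sr²), (r²s²)] = (sr²)·(r²s²)·(sr²)⁻¹·(r²s²)⁻¹.
  (sr²) · (r²s²) = r²s
  (r²s) · (rs²) = rs
  (rs) · (r²s²) = rs²r

Answer: rs²r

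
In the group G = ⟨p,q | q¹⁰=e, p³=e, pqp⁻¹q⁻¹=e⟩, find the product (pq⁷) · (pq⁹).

Compute (pq⁷) · (pq⁹) by multiplying left to right and reducing via the relations at each step:
  (pq⁷) · p = p²q⁷
  (p²q⁷) · q⁹ = p²q⁶

Answer: p²q⁶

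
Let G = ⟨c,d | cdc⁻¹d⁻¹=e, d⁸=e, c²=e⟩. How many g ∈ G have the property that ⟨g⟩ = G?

⟨g⟩ = G would require ord(g) = |G| = 16, but the maximum element order in G is 8 < 16. So G is not cyclic and no single element generates it: the count is 0.

Answer: 0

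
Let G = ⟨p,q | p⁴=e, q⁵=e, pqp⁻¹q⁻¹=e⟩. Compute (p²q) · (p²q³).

Compute (p²q) · (p²q³) by multiplying left to right and reducing via the relations at each step:
  (p²q) · p² = q
  q · q³ = q⁴

Answer: q⁴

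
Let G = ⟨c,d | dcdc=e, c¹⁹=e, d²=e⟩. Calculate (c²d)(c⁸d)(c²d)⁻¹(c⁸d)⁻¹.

[(c²d), (c⁸d)] = (c²d)·(c⁸d)·(c²d)⁻¹·(c⁸d)⁻¹.
  (c²d) · (c⁸d) = c¹³
  (c¹³) · (c²d) = c¹⁵d
  (c¹⁵d) · (c⁸d) = c⁷

Answer: c⁷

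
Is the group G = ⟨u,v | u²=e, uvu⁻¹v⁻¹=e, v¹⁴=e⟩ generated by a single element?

|G| = 28, but the maximum element order in G is 14 < 28. No single element generates all of G, so G is not cyclic.

Answer: No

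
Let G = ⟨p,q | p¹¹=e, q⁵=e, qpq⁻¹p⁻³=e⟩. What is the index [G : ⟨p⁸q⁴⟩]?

First find ord(p⁸q⁴) by computing successive powers:
  (p⁸q⁴)¹ = p⁸q⁴, (p⁸q⁴)² = p⁷q³, (p⁸q⁴)³ = p³q², (p⁸q⁴)⁴ = p⁹q, (p⁸q⁴)⁵ = e.
So |⟨p⁸q⁴⟩| = ord(p⁸q⁴) = 5. With |G| = 55, by Lagrange [G : ⟨p⁸q⁴⟩] = 55/5 = 11.

Answer: 11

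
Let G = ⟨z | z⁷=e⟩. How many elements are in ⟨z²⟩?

|⟨z²⟩| equals the order of z². Compute successive powers until reaching e:
  (z²)¹ = z², (z²)² = z⁴, (z²)³ = z⁶, (z²)⁴ = z, (z²)⁵ = z³, (z²)⁶ = z⁵, (z²)⁷ = e.
The smallest positive k with (z²)ᵏ = e is 7, so |⟨z²⟩| = 7.

Answer: 7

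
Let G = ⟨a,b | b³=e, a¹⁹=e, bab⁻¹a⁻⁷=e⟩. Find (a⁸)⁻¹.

The order of (a⁸) is 19 (smallest k with (a⁸)ᵏ = e), so (a⁸)⁻¹ = (a⁸)¹⁸ = a¹¹.
Check: (a⁸) · (a¹¹) → (a⁸) · a¹¹ = e, giving e as required.

Answer: a¹¹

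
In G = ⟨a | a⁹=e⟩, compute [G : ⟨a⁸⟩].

First find ord(a⁸) by computing successive powers:
  (a⁸)¹ = a⁸, (a⁸)² = a⁷, (a⁸)³ = a⁶, (a⁸)⁴ = a⁵, (a⁸)⁵ = a⁴, (a⁸)⁶ = a³, (a⁸)⁷ = a², (a⁸)⁸ = a, (a⁸)⁹ = e.
So |⟨a⁸⟩| = ord(a⁸) = 9. With |G| = 9, by Lagrange [G : ⟨a⁸⟩] = 9/9 = 1.

Answer: 1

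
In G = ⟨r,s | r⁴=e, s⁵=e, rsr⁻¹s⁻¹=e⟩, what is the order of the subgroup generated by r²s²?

|⟨r²s²⟩| equals the order of r²s². Compute successive powers until reaching e:
  (r²s²)¹ = r²s², (r²s²)² = s⁴, (r²s²)³ = r²s, (r²s²)⁴ = s³, (r²s²)⁵ = r², (r²s²)⁶ = s², (r²s²)⁷ = r²s⁴, (r²s²)⁸ = s, (r²s²)⁹ = r²s³, (r²s²)¹⁰ = e.
The smallest positive k with (r²s²)ᵏ = e is 10, so |⟨r²s²⟩| = 10.

Answer: 10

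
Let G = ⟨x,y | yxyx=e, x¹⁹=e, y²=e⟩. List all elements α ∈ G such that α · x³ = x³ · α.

⟨x³⟩ ⊆ C_G(x³) since powers of x³ commute with x³; so |C_G(x³)| ≥ |⟨x³⟩| = 19.
By orbit–stabilizer, |C_G(x³)| = |G| / |conj. class of x³| = 38 / 2 = 19.
The 19 elements commuting with x³ are {e, x, x², x³, x⁴, x⁵, x⁶, x⁷, x⁸, x⁹, x¹⁰, x¹¹, x¹², x¹³, x¹⁴, x¹⁵, x¹⁶, x¹⁷, x¹⁸}.

Answer: {e, x, x², x³, x⁴, x⁵, x⁶, x⁷, x⁸, x⁹, x¹⁰, x¹¹, x¹², x¹³, x¹⁴, x¹⁵, x¹⁶, x¹⁷, x¹⁸}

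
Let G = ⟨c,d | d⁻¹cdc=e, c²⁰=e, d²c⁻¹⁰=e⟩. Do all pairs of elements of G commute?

c·d = cd but d·c = c⁹d⁻¹, so c·d ≠ d·c and G is not abelian.

Answer: No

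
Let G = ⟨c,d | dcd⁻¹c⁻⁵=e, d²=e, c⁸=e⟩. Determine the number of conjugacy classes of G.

The conjugacy classes (representative and size) are:
  [e] (size 1), [c⁵] (size 2), [c²] (size 1), [c⁷] (size 2), [c⁴] (size 1), [c⁶] (size 1), [d] (size 2), [c⁵d] (size 2), [c²d] (size 2), [c³d] (size 2).
Class equation: 1 + 2 + 1 + 2 + 1 + 1 + 2 + 2 + 2 + 2 = 16 = |G|. So G has 10 conjugacy classes.

Answer: 10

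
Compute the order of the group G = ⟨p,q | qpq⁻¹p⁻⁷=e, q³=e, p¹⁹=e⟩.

Enumerate words in the generators, reducing via the relations: the distinct elements are
  {e, p, q, pq, p², p³, p⁴, p⁵, p⁶, p⁷, p⁸, p⁹, q², pq², p²q, p³q, p¹², p¹³, p¹¹, p¹⁰, p¹⁴, p¹⁵, p¹⁶, p¹⁷, p¹⁸, p⁴q, p⁵q, p⁶q, p⁷q, p⁸q, p⁹q, p²q², p³q², p¹²q, p¹³q, p¹¹q, p¹⁰q, p¹⁴q, p¹⁵q, p¹⁶q, p¹⁷q, p¹⁸q, p⁴q², p⁵q², p⁶q², p⁷q², p⁸q², p⁹q², p¹²q², p¹³q², p¹¹q², p¹⁰q², p¹⁴q², p¹⁵q², p¹⁶q², p¹⁷q², p¹⁸q²}.
No further products give new elements, so |G| = 57.

Answer: 57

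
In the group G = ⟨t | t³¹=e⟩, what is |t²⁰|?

Compute successive powers until reaching e:
  (t²⁰)¹ = t²⁰, (t²⁰)² = t⁹, (t²⁰)³ = t²⁹, (t²⁰)⁴ = t¹⁸, (t²⁰)⁵ = t⁷, (t²⁰)⁶ = t²⁷, (t²⁰)⁷ = t¹⁶, (t²⁰)⁸ = t⁵, (t²⁰)⁹ = t²⁵, (t²⁰)¹⁰ = t¹⁴, (t²⁰)¹¹ = t³, (t²⁰)¹² = t²³, (t²⁰)¹³ = t¹², (t²⁰)¹⁴ = t, (t²⁰)¹⁵ = t²¹, (t²⁰)¹⁶ = t¹⁰, (t²⁰)¹⁷ = t³⁰, (t²⁰)¹⁸ = t¹⁹, (t²⁰)¹⁹ = t⁸, (t²⁰)²⁰ = t²⁸, (t²⁰)²¹ = t¹⁷, (t²⁰)²² = t⁶, (t²⁰)²³ = t²⁶, (t²⁰)²⁴ = t¹⁵, (t²⁰)²⁵ = t⁴, (t²⁰)²⁶ = t²⁴, (t²⁰)²⁷ = t¹³, (t²⁰)²⁸ = t², (t²⁰)²⁹ = t²², (t²⁰)³⁰ = t¹¹, (t²⁰)³¹ = e.
The smallest positive k with (t²⁰)ᵏ = e is 31.

Answer: 31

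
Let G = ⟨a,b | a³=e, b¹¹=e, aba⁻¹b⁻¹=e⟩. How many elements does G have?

Enumerate words in the generators, reducing via the relations: the distinct elements are
  {a, b, e, ab, a², b², b³, b⁴, b⁵, b⁶, b⁷, b⁸, b⁹, ab², ab³, ab⁴, ab⁵, ab⁶, ab⁷, ab⁸, ab⁹, a²b, b¹⁰, ab¹⁰, a²b², a²b³, a²b⁴, a²b⁵, a²b⁶, a²b⁷, a²b⁸, a²b⁹, a²b¹⁰}.
No further products give new elements, so |G| = 33.

Answer: 33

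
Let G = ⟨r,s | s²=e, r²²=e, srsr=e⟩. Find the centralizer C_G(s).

⟨s⟩ ⊆ C_G(s) since powers of s commute with s; so |C_G(s)| ≥ |⟨s⟩| = 2.
By orbit–stabilizer, |C_G(s)| = |G| / |conj. class of s| = 44 / 11 = 4.
The 4 elements commuting with s are {e, r¹¹, s, r¹¹s}.

Answer: {e, r¹¹, s, r¹¹s}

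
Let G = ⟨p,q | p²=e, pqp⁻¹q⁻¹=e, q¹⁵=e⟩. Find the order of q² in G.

Compute successive powers until reaching e:
  (q²)¹ = q², (q²)² = q⁴, (q²)³ = q⁶, (q²)⁴ = q⁸, (q²)⁵ = q¹⁰, (q²)⁶ = q¹², (q²)⁷ = q¹⁴, (q²)⁸ = q, (q²)⁹ = q³, (q²)¹⁰ = q⁵, (q²)¹¹ = q⁷, (q²)¹² = q⁹, (q²)¹³ = q¹¹, (q²)¹⁴ = q¹³, (q²)¹⁵ = e.
The smallest positive k with (q²)ᵏ = e is 15.

Answer: 15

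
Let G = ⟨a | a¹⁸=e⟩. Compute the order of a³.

Compute successive powers until reaching e:
  (a³)¹ = a³, (a³)² = a⁶, (a³)³ = a⁹, (a³)⁴ = a¹², (a³)⁵ = a¹⁵, (a³)⁶ = e.
The smallest positive k with (a³)ᵏ = e is 6.

Answer: 6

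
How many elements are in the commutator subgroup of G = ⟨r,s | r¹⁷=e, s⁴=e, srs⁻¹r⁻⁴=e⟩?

G' = [G, G] is generated by all commutators. The generator-pair commutators are: [r, s] = r¹⁴.
The subgroup they normally generate is {e, r, r², r³, r⁴, r⁵, r⁶, r⁷, r⁸, r⁹, r¹⁰, r¹¹, r¹², r¹³, r¹⁴, r¹⁵, r¹⁶}, of order 17.
Check: |G/G'| = 68/17 = 4 is the order of the abelianisation.

Answer: 17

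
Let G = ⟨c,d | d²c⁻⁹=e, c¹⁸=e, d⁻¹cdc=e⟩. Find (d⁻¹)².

Compute successive powers of (d⁻¹), reducing at each step:
  (d⁻¹)²: (d⁻¹) · d⁻¹ = c⁹

Answer: c⁹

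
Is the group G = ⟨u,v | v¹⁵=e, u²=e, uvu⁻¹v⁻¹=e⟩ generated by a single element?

|G| = 30. The element uv has order 30 (its powers give 30 distinct elements), so ⟨uv⟩ = G and G is cyclic.

Answer: Yes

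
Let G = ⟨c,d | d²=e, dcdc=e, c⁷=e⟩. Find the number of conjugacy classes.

The conjugacy classes (representative and size) are:
  [e] (size 1), [c⁶] (size 2), [c⁵] (size 2), [c⁴] (size 2), [cd] (size 7).
Class equation: 1 + 2 + 2 + 2 + 7 = 14 = |G|. So G has 5 conjugacy classes.

Answer: 5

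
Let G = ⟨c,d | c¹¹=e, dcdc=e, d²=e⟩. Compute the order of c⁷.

Compute successive powers until reaching e:
  (c⁷)¹ = c⁷, (c⁷)² = c³, (c⁷)³ = c¹⁰, (c⁷)⁴ = c⁶, (c⁷)⁵ = c², (c⁷)⁶ = c⁹, (c⁷)⁷ = c⁵, (c⁷)⁸ = c, (c⁷)⁹ = c⁸, (c⁷)¹⁰ = c⁴, (c⁷)¹¹ = e.
The smallest positive k with (c⁷)ᵏ = e is 11.

Answer: 11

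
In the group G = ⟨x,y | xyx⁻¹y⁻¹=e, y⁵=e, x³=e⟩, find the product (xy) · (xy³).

Compute (xy) · (xy³) by multiplying left to right and reducing via the relations at each step:
  (xy) · x = x²y
  (x²y) · y³ = x²y⁴

Answer: x²y⁴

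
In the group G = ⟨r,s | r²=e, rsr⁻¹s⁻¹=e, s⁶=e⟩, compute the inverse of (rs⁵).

The order of (rs⁵) is 6 (smallest k with (rs⁵)ᵏ = e), so (rs⁵)⁻¹ = (rs⁵)⁵ = rs.
Check: (rs⁵) · (rs) → (rs⁵) · r = s⁵;   (s⁵) · s = e, giving e as required.

Answer: rs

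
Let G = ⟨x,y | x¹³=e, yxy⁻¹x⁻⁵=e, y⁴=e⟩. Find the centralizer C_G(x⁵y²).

⟨x⁵y²⟩ ⊆ C_G(x⁵y²) since powers of x⁵y² commute with x⁵y²; so |C_G(x⁵y²)| ≥ |⟨x⁵y²⟩| = 2.
By orbit–stabilizer, |C_G(x⁵y²)| = |G| / |conj. class of x⁵y²| = 52 / 13 = 4.
The 4 elements commuting with x⁵y² are {e, x²y³, x³y, x⁵y²}.

Answer: {e, x²y³, x³y, x⁵y²}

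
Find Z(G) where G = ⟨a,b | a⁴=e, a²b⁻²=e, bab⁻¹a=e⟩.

An element z ∈ Z(G) iff z commutes with every generator.
For example a² is central: (a²)·a = a³ = a·(a²); (a²)·b = b⁻¹ = b·(a²).
Whereas a ∉ Z(G) since a·b = ab ≠ ab⁻¹ = b·a.
Checking each of the 8 elements this way gives Z(G) = {e, a²}, of order 2.

Answer: {e, a²}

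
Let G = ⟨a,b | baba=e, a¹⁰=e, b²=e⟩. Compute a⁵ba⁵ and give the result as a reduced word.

Multiply left to right, reducing at each step:
  (a⁵) · b = a⁵b
  (a⁵b) · a⁵ = b

Answer: b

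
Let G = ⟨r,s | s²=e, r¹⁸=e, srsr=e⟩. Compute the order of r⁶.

Compute successive powers until reaching e:
  (r⁶)¹ = r⁶, (r⁶)² = r¹², (r⁶)³ = e.
The smallest positive k with (r⁶)ᵏ = e is 3.

Answer: 3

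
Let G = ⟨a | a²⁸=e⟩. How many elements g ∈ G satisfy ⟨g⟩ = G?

G is cyclic of order 28. An element generates G iff its order is 28, and a cyclic group of order 28 has exactly φ(28) = 12 such elements.

Answer: 12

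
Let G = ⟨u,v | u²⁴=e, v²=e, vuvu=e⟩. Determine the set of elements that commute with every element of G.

An element z ∈ Z(G) iff z commutes with every generator.
For example u¹² is central: (u¹²)·u = u¹³ = u·(u¹²); (u¹²)·v = u¹²v = v·(u¹²).
Whereas u ∉ Z(G) since u·v = uv ≠ u²³v = v·u.
Checking each of the 48 elements this way gives Z(G) = {e, u¹²}, of order 2.

Answer: {e, u¹²}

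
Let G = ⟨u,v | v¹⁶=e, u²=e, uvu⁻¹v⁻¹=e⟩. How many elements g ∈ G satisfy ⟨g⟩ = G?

⟨g⟩ = G would require ord(g) = |G| = 32, but the maximum element order in G is 16 < 32. So G is not cyclic and no single element generates it: the count is 0.

Answer: 0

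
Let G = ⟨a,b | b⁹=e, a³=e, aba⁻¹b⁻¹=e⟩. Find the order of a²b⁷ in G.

Compute successive powers until reaching e:
  (a²b⁷)¹ = a²b⁷, (a²b⁷)² = ab⁵, (a²b⁷)³ = b³, (a²b⁷)⁴ = a²b, (a²b⁷)⁵ = ab⁸, (a²b⁷)⁶ = b⁶, (a²b⁷)⁷ = a²b⁴, (a²b⁷)⁸ = ab², (a²b⁷)⁹ = e.
The smallest positive k with (a²b⁷)ᵏ = e is 9.

Answer: 9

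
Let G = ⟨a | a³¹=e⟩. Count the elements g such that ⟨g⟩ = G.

G is cyclic of order 31. An element generates G iff its order is 31, and a cyclic group of order 31 has exactly φ(31) = 30 such elements.

Answer: 30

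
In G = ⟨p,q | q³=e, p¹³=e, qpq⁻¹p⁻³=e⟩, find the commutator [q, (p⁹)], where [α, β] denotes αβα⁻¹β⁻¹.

[q, (p⁹)] = q·(p⁹)·q⁻¹·(p⁹)⁻¹.
  q · (p⁹) = pq
  (pq) · (q²) = p
  p · (p⁴) = p⁵

Answer: p⁵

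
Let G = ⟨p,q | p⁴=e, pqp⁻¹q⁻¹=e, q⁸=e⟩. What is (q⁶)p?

Compute (q⁶) · p by multiplying left to right and reducing via the relations at each step:
  (q⁶) · p = pq⁶

Answer: pq⁶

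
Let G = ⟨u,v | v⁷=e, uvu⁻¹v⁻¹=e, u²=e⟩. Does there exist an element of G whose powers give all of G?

|G| = 14. The element uv has order 14 (its powers give 14 distinct elements), so ⟨uv⟩ = G and G is cyclic.

Answer: Yes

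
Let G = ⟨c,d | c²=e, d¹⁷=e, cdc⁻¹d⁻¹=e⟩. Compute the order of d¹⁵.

Compute successive powers until reaching e:
  (d¹⁵)¹ = d¹⁵, (d¹⁵)² = d¹³, (d¹⁵)³ = d¹¹, (d¹⁵)⁴ = d⁹, (d¹⁵)⁵ = d⁷, (d¹⁵)⁶ = d⁵, (d¹⁵)⁷ = d³, (d¹⁵)⁸ = d, (d¹⁵)⁹ = d¹⁶, (d¹⁵)¹⁰ = d¹⁴, (d¹⁵)¹¹ = d¹², (d¹⁵)¹² = d¹⁰, (d¹⁵)¹³ = d⁸, (d¹⁵)¹⁴ = d⁶, (d¹⁵)¹⁵ = d⁴, (d¹⁵)¹⁶ = d², (d¹⁵)¹⁷ = e.
The smallest positive k with (d¹⁵)ᵏ = e is 17.

Answer: 17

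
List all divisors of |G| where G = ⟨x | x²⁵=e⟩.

|G| = 25 = 5². By Lagrange's theorem the order of any subgroup divides 25; the divisors of 25 are 1, 5, 25.

Answer: 1, 5, 25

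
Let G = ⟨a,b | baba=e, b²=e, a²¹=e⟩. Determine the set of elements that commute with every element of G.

An element z ∈ Z(G) iff z commutes with every generator.
For example e is central: e·a = a = a·e; e·b = b = b·e.
Whereas a ∉ Z(G) since a·b = ab ≠ a²⁰b = b·a.
Checking each of the 42 elements this way gives Z(G) = {e}, of order 1.

Answer: {e}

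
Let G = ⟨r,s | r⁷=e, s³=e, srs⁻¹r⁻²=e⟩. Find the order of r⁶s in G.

Compute successive powers until reaching e:
  (r⁶s)¹ = r⁶s, (r⁶s)² = r⁴s², (r⁶s)³ = e.
The smallest positive k with (r⁶s)ᵏ = e is 3.

Answer: 3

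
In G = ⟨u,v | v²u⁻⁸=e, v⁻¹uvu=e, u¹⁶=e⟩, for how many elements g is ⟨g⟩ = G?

⟨g⟩ = G would require ord(g) = |G| = 32, but the maximum element order in G is 16 < 32. So G is not cyclic and no single element generates it: the count is 0.

Answer: 0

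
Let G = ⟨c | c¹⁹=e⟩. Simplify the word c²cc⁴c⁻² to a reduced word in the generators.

Multiply left to right, reducing at each step:
  (c²) · c = c³
  (c³) · c⁴ = c⁷
  (c⁷) · c⁻² = c⁵

Answer: c⁵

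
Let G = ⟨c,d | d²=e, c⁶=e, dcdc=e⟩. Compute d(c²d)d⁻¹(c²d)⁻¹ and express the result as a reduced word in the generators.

[d, (c²d)] = d·(c²d)·d⁻¹·(c²d)⁻¹.
  d · (c²d) = c⁴
  (c⁴) · d = c⁴d
  (c⁴d) · (c²d) = c²

Answer: c²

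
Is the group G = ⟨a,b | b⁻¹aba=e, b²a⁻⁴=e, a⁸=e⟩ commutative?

a·b = ab but b·a = a³b⁻¹, so a·b ≠ b·a and G is not abelian.

Answer: No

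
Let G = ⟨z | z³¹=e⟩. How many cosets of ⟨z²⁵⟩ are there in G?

First find ord(z²⁵) by computing successive powers:
  (z²⁵)¹ = z²⁵, (z²⁵)² = z¹⁹, (z²⁵)³ = z¹³, (z²⁵)⁴ = z⁷, (z²⁵)⁵ = z, (z²⁵)⁶ = z²⁶, (z²⁵)⁷ = z²⁰, (z²⁵)⁸ = z¹⁴, (z²⁵)⁹ = z⁸, (z²⁵)¹⁰ = z², (z²⁵)¹¹ = z²⁷, (z²⁵)¹² = z²¹, (z²⁵)¹³ = z¹⁵, (z²⁵)¹⁴ = z⁹, (z²⁵)¹⁵ = z³, (z²⁵)¹⁶ = z²⁸, (z²⁵)¹⁷ = z²², (z²⁵)¹⁸ = z¹⁶, (z²⁵)¹⁹ = z¹⁰, (z²⁵)²⁰ = z⁴, (z²⁵)²¹ = z²⁹, (z²⁵)²² = z²³, (z²⁵)²³ = z¹⁷, (z²⁵)²⁴ = z¹¹, (z²⁵)²⁵ = z⁵, (z²⁵)²⁶ = z³⁰, (z²⁵)²⁷ = z²⁴, (z²⁵)²⁸ = z¹⁸, (z²⁵)²⁹ = z¹², (z²⁵)³⁰ = z⁶, (z²⁵)³¹ = e.
So |⟨z²⁵⟩| = ord(z²⁵) = 31. With |G| = 31, by Lagrange [G : ⟨z²⁵⟩] = 31/31 = 1.

Answer: 1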